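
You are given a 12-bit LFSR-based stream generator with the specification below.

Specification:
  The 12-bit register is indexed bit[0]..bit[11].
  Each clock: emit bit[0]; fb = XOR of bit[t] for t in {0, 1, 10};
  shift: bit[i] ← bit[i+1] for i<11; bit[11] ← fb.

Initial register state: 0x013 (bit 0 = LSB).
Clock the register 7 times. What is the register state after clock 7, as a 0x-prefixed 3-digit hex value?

reg_0 = 0x013
clock 1: out=1, reg = 0x009
clock 2: out=1, reg = 0x804
clock 3: out=0, reg = 0x402
clock 4: out=0, reg = 0x201
clock 5: out=1, reg = 0x900
clock 6: out=0, reg = 0x480
clock 7: out=0, reg = 0xA40

0xA40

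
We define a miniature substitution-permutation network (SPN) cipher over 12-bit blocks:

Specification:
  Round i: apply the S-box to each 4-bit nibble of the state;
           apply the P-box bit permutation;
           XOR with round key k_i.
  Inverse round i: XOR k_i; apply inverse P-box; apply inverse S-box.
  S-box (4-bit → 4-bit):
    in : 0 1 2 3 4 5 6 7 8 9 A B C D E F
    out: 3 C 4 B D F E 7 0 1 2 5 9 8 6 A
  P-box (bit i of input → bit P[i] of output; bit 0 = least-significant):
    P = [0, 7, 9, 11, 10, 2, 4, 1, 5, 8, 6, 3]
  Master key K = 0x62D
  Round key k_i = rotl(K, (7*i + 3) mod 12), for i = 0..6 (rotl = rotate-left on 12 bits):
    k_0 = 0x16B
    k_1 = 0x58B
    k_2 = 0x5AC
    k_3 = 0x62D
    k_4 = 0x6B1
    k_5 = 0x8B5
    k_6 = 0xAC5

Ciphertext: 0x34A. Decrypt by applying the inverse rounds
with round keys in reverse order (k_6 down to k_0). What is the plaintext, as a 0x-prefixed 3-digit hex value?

0x6DC

s_0 = ciphertext = 0x34A
s_1 = InvRound(s_0, k_6) = 0xFF3
s_2 = InvRound(s_1, k_5) = 0xE32
s_3 = InvRound(s_2, k_4) = 0x8D3
s_4 = InvRound(s_3, k_3) = 0x456
s_5 = InvRound(s_4, k_2) = 0x51A
s_6 = InvRound(s_5, k_1) = 0x820
s_7 = InvRound(s_6, k_0) = 0x6DC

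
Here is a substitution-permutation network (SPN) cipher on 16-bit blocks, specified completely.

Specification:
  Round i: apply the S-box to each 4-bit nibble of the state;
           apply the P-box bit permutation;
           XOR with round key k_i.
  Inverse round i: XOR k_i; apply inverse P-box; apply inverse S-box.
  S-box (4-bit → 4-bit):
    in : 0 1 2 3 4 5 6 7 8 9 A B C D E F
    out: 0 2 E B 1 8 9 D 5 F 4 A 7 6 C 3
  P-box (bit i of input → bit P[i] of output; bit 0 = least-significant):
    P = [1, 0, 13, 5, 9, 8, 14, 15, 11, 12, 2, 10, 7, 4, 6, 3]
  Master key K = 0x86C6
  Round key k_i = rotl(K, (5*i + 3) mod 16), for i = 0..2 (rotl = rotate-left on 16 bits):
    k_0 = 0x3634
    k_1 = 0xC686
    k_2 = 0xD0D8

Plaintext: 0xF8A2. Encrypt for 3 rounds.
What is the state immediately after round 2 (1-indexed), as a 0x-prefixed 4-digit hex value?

0x808B

s_0 = plaintext = 0xF8A2
s_1 = Round(s_0, k_0) = 0x5E81
s_2 = Round(s_1, k_1) = 0x808B
s_3 = Round(s_2, k_2) = 0x9239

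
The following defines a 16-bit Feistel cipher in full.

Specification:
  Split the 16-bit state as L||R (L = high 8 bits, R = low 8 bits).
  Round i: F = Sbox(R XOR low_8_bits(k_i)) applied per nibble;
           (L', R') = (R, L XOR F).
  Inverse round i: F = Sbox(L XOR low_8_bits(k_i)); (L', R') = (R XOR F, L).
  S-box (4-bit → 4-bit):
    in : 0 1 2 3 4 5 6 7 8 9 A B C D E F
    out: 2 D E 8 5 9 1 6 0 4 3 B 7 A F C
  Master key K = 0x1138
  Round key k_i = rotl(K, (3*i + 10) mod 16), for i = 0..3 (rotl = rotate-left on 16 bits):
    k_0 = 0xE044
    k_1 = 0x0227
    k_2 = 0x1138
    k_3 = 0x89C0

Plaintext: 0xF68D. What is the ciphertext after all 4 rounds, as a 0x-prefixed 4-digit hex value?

s_0 = plaintext = 0xF68D
s_1 = Round(s_0, k_0) = 0x8D82
s_2 = Round(s_1, k_1) = 0x82B4
s_3 = Round(s_2, k_2) = 0xB485
s_4 = Round(s_3, k_3) = 0x85ED

0x85ED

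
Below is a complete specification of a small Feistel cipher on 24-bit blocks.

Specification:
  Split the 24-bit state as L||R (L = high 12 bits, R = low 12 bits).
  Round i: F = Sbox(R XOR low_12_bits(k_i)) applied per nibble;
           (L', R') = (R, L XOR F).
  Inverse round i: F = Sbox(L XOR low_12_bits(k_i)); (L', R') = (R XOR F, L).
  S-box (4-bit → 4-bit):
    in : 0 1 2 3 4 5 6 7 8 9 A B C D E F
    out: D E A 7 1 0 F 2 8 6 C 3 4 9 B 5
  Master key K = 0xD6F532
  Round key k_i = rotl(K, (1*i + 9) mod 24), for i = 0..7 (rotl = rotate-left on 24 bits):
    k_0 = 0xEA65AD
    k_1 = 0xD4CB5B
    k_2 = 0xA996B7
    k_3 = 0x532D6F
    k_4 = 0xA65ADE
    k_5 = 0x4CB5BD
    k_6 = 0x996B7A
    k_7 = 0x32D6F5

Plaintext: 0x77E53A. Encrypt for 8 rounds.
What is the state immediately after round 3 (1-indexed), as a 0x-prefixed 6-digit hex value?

s_0 = plaintext = 0x77E53A
s_1 = Round(s_0, k_0) = 0x53AA1C
s_2 = Round(s_1, k_1) = 0xA1CB28
s_3 = Round(s_2, k_2) = 0xB28379
s_4 = Round(s_3, k_3) = 0x3790C7
s_5 = Round(s_4, k_4) = 0x0C7F9F
s_6 = Round(s_5, k_5) = 0xF9FC6D
s_7 = Round(s_6, k_6) = 0xC6DD7D
s_8 = Round(s_7, k_7) = 0xD7DFE5

0xB28379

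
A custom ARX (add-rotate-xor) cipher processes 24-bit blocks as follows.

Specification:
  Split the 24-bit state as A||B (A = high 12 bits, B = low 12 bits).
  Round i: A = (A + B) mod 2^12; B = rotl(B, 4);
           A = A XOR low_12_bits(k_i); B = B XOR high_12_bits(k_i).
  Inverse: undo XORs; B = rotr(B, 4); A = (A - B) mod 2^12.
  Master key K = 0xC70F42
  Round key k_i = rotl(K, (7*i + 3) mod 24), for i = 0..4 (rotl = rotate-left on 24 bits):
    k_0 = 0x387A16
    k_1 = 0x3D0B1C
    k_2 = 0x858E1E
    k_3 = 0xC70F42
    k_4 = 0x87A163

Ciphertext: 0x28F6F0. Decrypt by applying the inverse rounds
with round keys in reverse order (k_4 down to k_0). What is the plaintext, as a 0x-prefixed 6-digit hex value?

0x2AFA0A

s_0 = ciphertext = 0x28F6F0
s_1 = InvRound(s_0, k_4) = 0x904AE8
s_2 = InvRound(s_1, k_3) = 0xDDD869
s_3 = InvRound(s_2, k_2) = 0x2C0103
s_4 = InvRound(s_3, k_1) = 0x6AF32D
s_5 = InvRound(s_4, k_0) = 0x2AFA0A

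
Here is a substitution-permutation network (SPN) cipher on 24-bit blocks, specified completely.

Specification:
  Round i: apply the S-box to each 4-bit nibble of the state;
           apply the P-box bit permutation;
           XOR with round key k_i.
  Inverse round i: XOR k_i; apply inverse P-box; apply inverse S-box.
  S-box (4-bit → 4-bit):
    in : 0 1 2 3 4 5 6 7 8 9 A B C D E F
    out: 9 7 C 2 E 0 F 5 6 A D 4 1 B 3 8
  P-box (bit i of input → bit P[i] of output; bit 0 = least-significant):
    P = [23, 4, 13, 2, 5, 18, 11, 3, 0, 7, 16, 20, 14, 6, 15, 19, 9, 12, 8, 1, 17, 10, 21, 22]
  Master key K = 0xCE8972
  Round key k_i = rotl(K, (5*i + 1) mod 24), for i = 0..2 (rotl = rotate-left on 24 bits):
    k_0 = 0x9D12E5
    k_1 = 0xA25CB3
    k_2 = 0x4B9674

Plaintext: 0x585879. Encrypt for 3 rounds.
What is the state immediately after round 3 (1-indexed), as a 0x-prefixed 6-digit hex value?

0x389B0D

s_0 = plaintext = 0x585879
s_1 = Round(s_0, k_0) = 0x9C0B51
s_2 = Round(s_1, k_1) = 0x6B3AA3
s_3 = Round(s_2, k_2) = 0x389B0D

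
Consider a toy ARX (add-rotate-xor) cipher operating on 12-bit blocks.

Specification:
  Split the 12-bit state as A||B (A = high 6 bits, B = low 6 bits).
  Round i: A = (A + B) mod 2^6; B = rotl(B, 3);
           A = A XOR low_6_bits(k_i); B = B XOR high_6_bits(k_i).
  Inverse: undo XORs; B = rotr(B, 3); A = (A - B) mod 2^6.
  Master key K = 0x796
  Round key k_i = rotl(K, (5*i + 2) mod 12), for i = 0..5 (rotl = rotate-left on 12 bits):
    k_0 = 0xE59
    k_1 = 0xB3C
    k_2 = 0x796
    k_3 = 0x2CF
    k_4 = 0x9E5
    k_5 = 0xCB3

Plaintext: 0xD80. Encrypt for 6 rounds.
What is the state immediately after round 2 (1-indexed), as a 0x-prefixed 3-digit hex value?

0x523

s_0 = plaintext = 0xD80
s_1 = Round(s_0, k_0) = 0xBF9
s_2 = Round(s_1, k_1) = 0x523
s_3 = Round(s_2, k_2) = 0x842
s_4 = Round(s_3, k_3) = 0xB1B
s_5 = Round(s_4, k_4) = 0x8BC
s_6 = Round(s_5, k_5) = 0xB55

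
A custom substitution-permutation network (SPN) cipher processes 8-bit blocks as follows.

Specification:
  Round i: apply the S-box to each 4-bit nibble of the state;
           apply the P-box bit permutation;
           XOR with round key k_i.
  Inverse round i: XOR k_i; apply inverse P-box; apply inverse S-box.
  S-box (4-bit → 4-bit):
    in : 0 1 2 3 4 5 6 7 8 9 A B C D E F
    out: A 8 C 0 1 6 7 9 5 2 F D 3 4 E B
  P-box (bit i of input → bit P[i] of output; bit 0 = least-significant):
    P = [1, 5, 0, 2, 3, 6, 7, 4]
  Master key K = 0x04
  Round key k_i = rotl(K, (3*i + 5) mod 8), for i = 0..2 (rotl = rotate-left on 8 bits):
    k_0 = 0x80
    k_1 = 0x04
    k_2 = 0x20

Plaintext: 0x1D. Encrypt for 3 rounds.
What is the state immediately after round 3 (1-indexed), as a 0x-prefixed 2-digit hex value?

0x0C

s_0 = plaintext = 0x1D
s_1 = Round(s_0, k_0) = 0x91
s_2 = Round(s_1, k_1) = 0x40
s_3 = Round(s_2, k_2) = 0x0C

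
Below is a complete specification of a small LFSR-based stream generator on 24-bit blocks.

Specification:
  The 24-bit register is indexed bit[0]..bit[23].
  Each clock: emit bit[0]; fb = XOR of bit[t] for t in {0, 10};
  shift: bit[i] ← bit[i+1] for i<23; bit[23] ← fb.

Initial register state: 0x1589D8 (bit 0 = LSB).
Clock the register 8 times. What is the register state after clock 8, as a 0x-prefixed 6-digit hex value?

0xBA1589

reg_0 = 0x1589D8
clock 1: out=0, reg = 0x0AC4EC
clock 2: out=0, reg = 0x856276
clock 3: out=0, reg = 0x42B13B
clock 4: out=1, reg = 0xA1589D
clock 5: out=1, reg = 0xD0AC4E
clock 6: out=0, reg = 0xE85627
clock 7: out=1, reg = 0x742B13
clock 8: out=1, reg = 0xBA1589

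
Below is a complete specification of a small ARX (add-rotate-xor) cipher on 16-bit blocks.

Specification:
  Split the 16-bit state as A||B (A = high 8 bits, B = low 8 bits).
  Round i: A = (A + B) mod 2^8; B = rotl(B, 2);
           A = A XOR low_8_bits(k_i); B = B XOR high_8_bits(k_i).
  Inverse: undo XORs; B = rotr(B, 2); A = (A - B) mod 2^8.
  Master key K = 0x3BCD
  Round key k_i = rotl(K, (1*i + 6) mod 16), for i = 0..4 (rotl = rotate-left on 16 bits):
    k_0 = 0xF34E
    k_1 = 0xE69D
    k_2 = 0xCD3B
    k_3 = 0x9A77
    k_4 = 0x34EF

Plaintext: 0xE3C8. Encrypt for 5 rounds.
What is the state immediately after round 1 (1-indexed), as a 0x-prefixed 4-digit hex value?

s_0 = plaintext = 0xE3C8
s_1 = Round(s_0, k_0) = 0xE5D0
s_2 = Round(s_1, k_1) = 0x28A5
s_3 = Round(s_2, k_2) = 0xF65B
s_4 = Round(s_3, k_3) = 0x26F7
s_5 = Round(s_4, k_4) = 0xF2EB

0xE5D0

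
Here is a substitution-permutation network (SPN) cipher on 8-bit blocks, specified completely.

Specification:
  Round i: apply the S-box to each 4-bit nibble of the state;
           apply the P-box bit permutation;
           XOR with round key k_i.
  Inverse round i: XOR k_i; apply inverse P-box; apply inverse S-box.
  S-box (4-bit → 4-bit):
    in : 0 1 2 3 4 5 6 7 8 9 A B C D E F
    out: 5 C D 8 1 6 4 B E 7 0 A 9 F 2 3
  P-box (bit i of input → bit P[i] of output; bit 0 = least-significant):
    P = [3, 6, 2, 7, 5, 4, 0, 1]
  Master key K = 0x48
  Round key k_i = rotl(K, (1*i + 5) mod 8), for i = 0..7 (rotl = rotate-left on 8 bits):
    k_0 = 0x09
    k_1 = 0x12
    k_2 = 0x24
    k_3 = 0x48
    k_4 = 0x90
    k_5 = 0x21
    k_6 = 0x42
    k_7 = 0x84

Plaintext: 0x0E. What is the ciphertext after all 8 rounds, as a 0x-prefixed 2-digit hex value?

0x29

s_0 = plaintext = 0x0E
s_1 = Round(s_0, k_0) = 0x68
s_2 = Round(s_1, k_1) = 0xD7
s_3 = Round(s_2, k_2) = 0xDF
s_4 = Round(s_3, k_3) = 0x33
s_5 = Round(s_4, k_4) = 0x12
s_6 = Round(s_5, k_5) = 0xAE
s_7 = Round(s_6, k_6) = 0x02
s_8 = Round(s_7, k_7) = 0x29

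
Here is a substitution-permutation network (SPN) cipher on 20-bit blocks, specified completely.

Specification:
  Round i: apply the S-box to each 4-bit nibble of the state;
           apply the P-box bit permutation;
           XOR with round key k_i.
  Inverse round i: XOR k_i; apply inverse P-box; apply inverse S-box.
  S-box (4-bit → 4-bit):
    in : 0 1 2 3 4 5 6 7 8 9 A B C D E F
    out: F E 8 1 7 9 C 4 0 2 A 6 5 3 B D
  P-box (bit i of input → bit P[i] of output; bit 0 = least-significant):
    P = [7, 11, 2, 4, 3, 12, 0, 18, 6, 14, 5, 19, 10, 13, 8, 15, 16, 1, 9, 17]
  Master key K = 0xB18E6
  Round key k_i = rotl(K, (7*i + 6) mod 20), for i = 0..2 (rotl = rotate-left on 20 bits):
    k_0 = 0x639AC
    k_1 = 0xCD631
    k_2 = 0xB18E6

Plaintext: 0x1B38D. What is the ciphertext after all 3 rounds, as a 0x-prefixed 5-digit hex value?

0xD4BB4

s_0 = plaintext = 0x1B38D
s_1 = Round(s_0, k_0) = 0x4126E
s_2 = Round(s_1, k_1) = 0x17DA2
s_3 = Round(s_2, k_2) = 0xD4BB4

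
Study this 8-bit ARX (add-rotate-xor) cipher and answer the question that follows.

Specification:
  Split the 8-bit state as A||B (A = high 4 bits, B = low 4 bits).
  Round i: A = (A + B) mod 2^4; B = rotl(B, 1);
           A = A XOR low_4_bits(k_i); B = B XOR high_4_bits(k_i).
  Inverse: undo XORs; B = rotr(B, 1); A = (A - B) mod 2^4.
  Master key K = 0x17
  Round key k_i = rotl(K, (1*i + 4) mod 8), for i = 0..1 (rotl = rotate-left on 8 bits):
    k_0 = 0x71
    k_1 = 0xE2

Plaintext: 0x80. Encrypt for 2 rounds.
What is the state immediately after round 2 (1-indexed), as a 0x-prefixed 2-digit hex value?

s_0 = plaintext = 0x80
s_1 = Round(s_0, k_0) = 0x97
s_2 = Round(s_1, k_1) = 0x20

0x20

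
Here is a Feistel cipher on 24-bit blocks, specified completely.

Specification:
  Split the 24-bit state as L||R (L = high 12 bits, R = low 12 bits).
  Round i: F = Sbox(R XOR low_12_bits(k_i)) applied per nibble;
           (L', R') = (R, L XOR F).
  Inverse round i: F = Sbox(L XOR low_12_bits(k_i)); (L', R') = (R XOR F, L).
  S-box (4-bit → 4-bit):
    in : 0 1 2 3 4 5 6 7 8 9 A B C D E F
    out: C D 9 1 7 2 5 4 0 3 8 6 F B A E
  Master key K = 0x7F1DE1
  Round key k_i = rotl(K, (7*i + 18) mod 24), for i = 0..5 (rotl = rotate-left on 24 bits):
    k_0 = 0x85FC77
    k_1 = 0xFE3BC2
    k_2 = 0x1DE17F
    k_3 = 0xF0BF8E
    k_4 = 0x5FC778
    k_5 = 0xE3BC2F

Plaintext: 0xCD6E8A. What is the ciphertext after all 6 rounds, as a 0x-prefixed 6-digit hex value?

0x691C5C

s_0 = plaintext = 0xCD6E8A
s_1 = Round(s_0, k_0) = 0xE8A53D
s_2 = Round(s_1, k_1) = 0x53D464
s_3 = Round(s_2, k_2) = 0x4647EB
s_4 = Round(s_3, k_3) = 0x7EB436
s_5 = Round(s_4, k_4) = 0x436691
s_6 = Round(s_5, k_5) = 0x691C5C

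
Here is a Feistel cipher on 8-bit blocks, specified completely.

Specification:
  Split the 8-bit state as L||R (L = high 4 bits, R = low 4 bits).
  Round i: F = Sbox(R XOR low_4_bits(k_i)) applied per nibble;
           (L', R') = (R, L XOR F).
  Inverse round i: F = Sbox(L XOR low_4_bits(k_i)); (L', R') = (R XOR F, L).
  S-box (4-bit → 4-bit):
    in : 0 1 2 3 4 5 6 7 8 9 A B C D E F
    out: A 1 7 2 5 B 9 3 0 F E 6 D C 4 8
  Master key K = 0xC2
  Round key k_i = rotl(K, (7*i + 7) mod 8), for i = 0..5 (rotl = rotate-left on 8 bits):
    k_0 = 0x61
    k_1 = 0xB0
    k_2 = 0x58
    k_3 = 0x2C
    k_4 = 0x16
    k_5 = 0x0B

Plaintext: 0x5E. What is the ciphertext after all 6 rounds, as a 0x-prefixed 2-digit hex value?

s_0 = plaintext = 0x5E
s_1 = Round(s_0, k_0) = 0xED
s_2 = Round(s_1, k_1) = 0xD2
s_3 = Round(s_2, k_2) = 0x23
s_4 = Round(s_3, k_3) = 0x3A
s_5 = Round(s_4, k_4) = 0xAE
s_6 = Round(s_5, k_5) = 0xE1

0xE1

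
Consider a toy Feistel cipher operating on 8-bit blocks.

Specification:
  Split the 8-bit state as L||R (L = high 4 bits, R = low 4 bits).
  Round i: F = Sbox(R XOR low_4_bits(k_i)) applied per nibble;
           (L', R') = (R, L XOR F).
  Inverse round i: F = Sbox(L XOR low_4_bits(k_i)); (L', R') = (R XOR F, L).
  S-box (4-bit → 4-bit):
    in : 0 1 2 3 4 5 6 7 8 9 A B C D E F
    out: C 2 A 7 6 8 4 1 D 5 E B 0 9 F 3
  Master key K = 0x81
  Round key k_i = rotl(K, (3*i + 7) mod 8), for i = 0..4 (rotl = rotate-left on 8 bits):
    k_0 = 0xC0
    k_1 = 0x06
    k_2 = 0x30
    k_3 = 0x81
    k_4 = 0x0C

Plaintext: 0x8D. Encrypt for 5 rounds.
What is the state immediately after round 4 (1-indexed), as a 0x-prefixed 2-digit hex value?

s_0 = plaintext = 0x8D
s_1 = Round(s_0, k_0) = 0xD1
s_2 = Round(s_1, k_1) = 0x1C
s_3 = Round(s_2, k_2) = 0xC1
s_4 = Round(s_3, k_3) = 0x10
s_5 = Round(s_4, k_4) = 0x01

0x10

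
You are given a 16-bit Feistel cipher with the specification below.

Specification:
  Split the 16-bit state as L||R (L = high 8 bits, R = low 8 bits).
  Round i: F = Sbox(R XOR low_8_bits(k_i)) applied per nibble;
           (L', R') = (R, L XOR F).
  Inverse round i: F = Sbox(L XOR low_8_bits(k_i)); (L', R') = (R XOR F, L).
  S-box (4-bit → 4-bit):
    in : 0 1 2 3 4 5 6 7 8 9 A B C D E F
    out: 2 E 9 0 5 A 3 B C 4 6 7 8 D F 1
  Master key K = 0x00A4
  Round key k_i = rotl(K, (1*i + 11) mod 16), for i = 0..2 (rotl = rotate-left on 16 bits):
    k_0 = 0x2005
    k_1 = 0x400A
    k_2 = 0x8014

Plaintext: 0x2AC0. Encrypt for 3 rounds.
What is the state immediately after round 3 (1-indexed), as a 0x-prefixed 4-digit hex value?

0xA6D9

s_0 = plaintext = 0x2AC0
s_1 = Round(s_0, k_0) = 0xC0A0
s_2 = Round(s_1, k_1) = 0xA0A6
s_3 = Round(s_2, k_2) = 0xA6D9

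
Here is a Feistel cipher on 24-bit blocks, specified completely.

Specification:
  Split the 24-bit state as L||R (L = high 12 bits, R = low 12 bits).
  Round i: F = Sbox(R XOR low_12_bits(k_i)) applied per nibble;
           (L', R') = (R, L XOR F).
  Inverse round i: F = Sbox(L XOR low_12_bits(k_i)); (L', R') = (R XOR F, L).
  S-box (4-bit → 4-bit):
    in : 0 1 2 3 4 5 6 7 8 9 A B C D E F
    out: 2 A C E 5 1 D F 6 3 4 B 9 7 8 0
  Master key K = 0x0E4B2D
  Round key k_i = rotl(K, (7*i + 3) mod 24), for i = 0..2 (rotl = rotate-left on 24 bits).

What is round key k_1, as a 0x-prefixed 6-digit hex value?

K = 0x0E4B2D
k_0 = rotl(K, (7*0+3) mod 24) = rotl(K, 3) = 0x725968
k_1 = rotl(K, (7*1+3) mod 24) = rotl(K, 10) = 0x2CB439

0x2CB439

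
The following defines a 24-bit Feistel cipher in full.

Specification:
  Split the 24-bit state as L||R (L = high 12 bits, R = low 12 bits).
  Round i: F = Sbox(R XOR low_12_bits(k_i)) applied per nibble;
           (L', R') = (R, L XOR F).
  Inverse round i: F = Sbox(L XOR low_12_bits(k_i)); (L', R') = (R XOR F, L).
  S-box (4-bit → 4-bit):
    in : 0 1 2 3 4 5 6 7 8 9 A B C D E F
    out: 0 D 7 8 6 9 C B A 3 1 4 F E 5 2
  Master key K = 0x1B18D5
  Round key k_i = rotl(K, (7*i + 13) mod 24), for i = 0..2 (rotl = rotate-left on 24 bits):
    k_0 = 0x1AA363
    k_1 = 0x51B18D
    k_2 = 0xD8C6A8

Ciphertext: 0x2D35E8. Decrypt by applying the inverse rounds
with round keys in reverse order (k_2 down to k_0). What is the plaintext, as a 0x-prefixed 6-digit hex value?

0xFC253E

s_0 = ciphertext = 0x2D35E8
s_1 = InvRound(s_0, k_2) = 0x35C2D3
s_2 = InvRound(s_1, k_1) = 0x53E35C
s_3 = InvRound(s_2, k_0) = 0xFC253E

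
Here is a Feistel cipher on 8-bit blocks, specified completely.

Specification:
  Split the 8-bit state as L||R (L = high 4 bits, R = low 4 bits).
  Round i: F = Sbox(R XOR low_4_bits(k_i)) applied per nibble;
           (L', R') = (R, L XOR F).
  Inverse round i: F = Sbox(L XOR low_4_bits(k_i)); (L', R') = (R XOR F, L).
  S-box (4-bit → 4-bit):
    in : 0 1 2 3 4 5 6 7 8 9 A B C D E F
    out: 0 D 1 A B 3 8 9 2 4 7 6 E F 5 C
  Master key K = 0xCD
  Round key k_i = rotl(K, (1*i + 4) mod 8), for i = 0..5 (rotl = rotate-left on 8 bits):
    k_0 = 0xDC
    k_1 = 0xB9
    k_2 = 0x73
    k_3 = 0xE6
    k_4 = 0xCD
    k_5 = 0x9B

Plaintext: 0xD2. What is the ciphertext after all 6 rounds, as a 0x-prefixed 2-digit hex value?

0x71

s_0 = plaintext = 0xD2
s_1 = Round(s_0, k_0) = 0x28
s_2 = Round(s_1, k_1) = 0x8F
s_3 = Round(s_2, k_2) = 0xF6
s_4 = Round(s_3, k_3) = 0x6F
s_5 = Round(s_4, k_4) = 0xF7
s_6 = Round(s_5, k_5) = 0x71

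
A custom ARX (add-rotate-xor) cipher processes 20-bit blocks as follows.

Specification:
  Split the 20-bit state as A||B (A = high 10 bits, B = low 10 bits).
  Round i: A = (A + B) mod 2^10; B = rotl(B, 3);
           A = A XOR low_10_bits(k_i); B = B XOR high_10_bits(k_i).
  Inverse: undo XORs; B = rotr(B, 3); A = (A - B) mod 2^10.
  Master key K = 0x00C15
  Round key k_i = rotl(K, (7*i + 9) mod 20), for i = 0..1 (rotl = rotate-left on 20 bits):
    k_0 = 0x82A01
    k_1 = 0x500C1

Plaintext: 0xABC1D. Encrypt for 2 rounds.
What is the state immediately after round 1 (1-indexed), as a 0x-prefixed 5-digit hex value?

s_0 = plaintext = 0xABC1D
s_1 = Round(s_0, k_0) = 0x336E2
s_2 = Round(s_1, k_1) = 0xDBA55

0x336E2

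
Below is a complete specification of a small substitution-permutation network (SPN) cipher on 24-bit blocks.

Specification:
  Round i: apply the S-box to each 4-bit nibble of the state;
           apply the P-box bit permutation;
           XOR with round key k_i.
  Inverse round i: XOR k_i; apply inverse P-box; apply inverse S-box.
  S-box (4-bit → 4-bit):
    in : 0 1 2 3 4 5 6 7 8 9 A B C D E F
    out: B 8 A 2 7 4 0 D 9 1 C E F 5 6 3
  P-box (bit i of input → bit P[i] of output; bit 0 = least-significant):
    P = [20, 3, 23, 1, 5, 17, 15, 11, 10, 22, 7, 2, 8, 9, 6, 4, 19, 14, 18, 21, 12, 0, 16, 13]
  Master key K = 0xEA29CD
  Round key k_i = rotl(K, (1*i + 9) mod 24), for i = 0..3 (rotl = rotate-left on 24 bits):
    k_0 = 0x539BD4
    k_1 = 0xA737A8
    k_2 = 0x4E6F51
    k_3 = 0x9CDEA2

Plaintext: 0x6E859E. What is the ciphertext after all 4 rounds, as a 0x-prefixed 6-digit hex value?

0xBA5940

s_0 = plaintext = 0x6E859E
s_1 = Round(s_0, k_0) = 0xD7DA6C
s_2 = Round(s_1, k_1) = 0x1A2666
s_3 = Round(s_2, k_2) = 0x6A4D41
s_4 = Round(s_3, k_3) = 0xBA5940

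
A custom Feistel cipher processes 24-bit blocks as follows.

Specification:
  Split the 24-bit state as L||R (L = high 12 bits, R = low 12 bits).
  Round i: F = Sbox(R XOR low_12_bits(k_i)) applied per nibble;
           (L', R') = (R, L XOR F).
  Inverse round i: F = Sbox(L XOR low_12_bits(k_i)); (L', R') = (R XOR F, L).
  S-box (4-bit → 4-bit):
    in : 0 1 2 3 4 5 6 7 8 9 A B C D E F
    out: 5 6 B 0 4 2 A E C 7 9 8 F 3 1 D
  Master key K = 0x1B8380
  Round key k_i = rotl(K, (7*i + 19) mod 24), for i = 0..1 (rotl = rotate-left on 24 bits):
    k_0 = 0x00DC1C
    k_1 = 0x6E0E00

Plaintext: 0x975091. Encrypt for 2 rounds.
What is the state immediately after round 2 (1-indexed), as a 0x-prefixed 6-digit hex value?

s_0 = plaintext = 0x975091
s_1 = Round(s_0, k_0) = 0x0916B6
s_2 = Round(s_1, k_1) = 0x6B6C1B

0x6B6C1B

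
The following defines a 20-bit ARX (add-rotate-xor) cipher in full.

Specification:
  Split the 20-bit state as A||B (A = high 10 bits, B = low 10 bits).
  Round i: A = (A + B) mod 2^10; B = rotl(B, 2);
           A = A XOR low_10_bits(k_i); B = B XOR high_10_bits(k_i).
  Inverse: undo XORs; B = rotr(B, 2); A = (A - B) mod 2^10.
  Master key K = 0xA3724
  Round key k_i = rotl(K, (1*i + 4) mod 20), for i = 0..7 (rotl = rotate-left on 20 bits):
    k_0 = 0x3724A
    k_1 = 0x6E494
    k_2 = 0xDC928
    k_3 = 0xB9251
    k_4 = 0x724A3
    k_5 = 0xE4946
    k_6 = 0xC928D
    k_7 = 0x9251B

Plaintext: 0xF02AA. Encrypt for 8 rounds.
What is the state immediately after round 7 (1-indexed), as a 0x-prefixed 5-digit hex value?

s_0 = plaintext = 0xF02AA
s_1 = Round(s_0, k_0) = 0x08276
s_2 = Round(s_1, k_1) = 0x80863
s_3 = Round(s_2, k_2) = 0xD36FE
s_4 = Round(s_3, k_3) = 0x0691E
s_5 = Round(s_4, k_4) = 0x66DB0
s_6 = Round(s_5, k_5) = 0x83553
s_7 = Round(s_6, k_6) = 0x7B669
s_8 = Round(s_7, k_7) = 0x537EF

0x7B669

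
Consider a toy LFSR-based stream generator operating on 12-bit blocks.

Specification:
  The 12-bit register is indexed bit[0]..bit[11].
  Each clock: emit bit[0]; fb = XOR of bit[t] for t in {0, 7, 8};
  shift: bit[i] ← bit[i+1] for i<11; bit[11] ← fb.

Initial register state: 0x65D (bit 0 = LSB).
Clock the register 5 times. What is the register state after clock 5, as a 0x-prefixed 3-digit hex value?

reg_0 = 0x65D
clock 1: out=1, reg = 0xB2E
clock 2: out=0, reg = 0xD97
clock 3: out=1, reg = 0xECB
clock 4: out=1, reg = 0x765
clock 5: out=1, reg = 0x3B2

0x3B2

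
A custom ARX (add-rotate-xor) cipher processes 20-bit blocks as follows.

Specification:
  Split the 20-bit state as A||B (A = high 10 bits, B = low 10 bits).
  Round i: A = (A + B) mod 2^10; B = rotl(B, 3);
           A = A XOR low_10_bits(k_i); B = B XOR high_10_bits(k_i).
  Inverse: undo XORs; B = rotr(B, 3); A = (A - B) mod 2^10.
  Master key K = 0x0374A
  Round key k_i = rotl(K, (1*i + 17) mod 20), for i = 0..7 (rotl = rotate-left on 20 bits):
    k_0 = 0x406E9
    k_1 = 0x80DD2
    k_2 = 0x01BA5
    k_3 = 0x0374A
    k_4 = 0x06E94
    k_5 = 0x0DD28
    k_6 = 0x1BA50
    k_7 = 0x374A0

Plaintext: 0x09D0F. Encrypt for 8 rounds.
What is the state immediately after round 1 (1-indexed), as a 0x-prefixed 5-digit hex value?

0xF7D7B

s_0 = plaintext = 0x09D0F
s_1 = Round(s_0, k_0) = 0xF7D7B
s_2 = Round(s_1, k_1) = 0x221D9
s_3 = Round(s_2, k_2) = 0x712CD
s_4 = Round(s_3, k_3) = 0xF6E60
s_5 = Round(s_4, k_4) = 0x2BF1F
s_6 = Round(s_5, k_5) = 0xB98C9
s_7 = Round(s_6, k_6) = 0x7FE27
s_8 = Round(s_7, k_7) = 0x219E1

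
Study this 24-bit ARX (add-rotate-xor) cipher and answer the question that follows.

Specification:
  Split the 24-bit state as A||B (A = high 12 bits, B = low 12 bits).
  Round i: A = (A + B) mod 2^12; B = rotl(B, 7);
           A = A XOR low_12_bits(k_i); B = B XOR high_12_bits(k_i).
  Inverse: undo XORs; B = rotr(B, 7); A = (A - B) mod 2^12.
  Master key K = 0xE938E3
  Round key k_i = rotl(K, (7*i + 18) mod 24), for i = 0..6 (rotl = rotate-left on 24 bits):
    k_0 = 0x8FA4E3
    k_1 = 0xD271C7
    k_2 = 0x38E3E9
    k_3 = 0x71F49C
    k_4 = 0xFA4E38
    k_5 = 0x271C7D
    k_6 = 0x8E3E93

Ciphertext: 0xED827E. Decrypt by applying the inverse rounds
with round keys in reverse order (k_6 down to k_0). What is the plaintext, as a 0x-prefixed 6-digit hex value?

0x281D56

s_0 = ciphertext = 0xED827E
s_1 = InvRound(s_0, k_6) = 0xC963B5
s_2 = InvRound(s_1, k_5) = 0x868883
s_3 = InvRound(s_2, k_4) = 0x1624EE
s_4 = InvRound(s_3, k_3) = 0x7D7E27
s_5 = InvRound(s_4, k_2) = 0xF0353B
s_6 = InvRound(s_5, k_1) = 0xB34390
s_7 = InvRound(s_6, k_0) = 0x281D56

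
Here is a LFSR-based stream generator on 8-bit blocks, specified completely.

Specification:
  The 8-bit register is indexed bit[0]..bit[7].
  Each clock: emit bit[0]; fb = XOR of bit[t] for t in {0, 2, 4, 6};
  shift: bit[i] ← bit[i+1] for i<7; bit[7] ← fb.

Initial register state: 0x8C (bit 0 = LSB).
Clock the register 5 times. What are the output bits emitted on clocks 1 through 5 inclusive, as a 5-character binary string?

reg_0 = 0x8C
clock 1: out=0, reg = 0xC6
clock 2: out=0, reg = 0x63
clock 3: out=1, reg = 0x31
clock 4: out=1, reg = 0x18
clock 5: out=0, reg = 0x8C

00110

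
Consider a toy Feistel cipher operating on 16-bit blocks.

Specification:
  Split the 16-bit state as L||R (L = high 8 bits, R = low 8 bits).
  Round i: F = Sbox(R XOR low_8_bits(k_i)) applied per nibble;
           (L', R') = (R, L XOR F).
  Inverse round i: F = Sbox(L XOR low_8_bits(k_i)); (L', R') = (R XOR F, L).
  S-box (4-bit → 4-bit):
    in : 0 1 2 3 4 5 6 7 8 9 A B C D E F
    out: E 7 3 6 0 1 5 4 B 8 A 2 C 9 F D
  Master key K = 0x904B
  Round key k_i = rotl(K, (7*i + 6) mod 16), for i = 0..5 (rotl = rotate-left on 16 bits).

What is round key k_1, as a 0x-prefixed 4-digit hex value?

K = 0x904B
k_0 = rotl(K, (7*0+6) mod 16) = rotl(K, 6) = 0x12E4
k_1 = rotl(K, (7*1+6) mod 16) = rotl(K, 13) = 0x7209

0x7209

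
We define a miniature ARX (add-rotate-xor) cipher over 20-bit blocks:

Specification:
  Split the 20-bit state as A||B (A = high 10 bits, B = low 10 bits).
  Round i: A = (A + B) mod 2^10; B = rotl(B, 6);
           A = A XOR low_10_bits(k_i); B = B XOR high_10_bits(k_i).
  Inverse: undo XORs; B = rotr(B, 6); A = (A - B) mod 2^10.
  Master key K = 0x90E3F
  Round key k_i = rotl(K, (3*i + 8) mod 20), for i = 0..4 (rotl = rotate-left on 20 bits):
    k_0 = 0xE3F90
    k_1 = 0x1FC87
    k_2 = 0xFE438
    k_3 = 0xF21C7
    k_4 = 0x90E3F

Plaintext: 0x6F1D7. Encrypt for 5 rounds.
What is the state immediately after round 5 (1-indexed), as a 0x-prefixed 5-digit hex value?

0x645AE

s_0 = plaintext = 0x6F1D7
s_1 = Round(s_0, k_0) = 0x00E52
s_2 = Round(s_1, k_1) = 0xB48DA
s_3 = Round(s_2, k_2) = 0xE5174
s_4 = Round(s_3, k_3) = 0x33EDF
s_5 = Round(s_4, k_4) = 0x645AE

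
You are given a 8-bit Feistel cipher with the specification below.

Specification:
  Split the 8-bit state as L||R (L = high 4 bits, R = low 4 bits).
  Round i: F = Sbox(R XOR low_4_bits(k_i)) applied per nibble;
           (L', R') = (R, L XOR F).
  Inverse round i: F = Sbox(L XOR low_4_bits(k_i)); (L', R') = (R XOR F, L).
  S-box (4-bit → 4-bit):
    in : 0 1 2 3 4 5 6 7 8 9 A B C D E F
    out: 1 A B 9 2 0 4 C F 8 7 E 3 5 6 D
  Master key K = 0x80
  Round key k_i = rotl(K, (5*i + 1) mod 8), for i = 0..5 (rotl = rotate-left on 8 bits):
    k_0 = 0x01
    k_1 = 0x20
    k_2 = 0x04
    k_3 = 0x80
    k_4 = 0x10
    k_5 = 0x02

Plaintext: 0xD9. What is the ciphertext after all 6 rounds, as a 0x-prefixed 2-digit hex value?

0x27

s_0 = plaintext = 0xD9
s_1 = Round(s_0, k_0) = 0x92
s_2 = Round(s_1, k_1) = 0x22
s_3 = Round(s_2, k_2) = 0x26
s_4 = Round(s_3, k_3) = 0x66
s_5 = Round(s_4, k_4) = 0x62
s_6 = Round(s_5, k_5) = 0x27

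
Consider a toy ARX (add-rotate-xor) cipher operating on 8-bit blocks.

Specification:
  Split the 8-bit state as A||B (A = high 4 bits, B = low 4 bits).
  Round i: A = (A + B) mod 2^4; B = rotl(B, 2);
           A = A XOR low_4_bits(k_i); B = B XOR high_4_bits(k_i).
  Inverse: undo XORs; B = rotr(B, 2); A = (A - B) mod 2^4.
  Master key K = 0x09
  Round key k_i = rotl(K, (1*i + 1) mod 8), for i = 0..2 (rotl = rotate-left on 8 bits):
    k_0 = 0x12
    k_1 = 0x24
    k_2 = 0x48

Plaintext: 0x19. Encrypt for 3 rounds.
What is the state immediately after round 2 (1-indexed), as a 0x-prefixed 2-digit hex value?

0xBF

s_0 = plaintext = 0x19
s_1 = Round(s_0, k_0) = 0x87
s_2 = Round(s_1, k_1) = 0xBF
s_3 = Round(s_2, k_2) = 0x2B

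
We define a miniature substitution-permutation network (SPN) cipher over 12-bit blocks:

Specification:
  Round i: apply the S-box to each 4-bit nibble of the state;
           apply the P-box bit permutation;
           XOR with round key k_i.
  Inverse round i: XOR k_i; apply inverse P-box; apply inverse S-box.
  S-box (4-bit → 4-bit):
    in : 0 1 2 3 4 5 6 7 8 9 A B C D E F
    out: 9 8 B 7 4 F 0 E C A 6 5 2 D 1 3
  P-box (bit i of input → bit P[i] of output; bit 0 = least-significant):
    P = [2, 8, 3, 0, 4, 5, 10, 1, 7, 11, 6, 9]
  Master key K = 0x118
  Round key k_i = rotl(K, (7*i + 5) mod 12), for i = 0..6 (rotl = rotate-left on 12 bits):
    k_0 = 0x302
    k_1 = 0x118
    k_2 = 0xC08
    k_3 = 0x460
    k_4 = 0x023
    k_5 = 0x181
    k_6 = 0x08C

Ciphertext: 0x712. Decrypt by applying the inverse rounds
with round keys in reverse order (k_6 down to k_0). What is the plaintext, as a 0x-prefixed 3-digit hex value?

s_0 = ciphertext = 0x712
s_1 = InvRound(s_0, k_6) = 0x0D3
s_2 = InvRound(s_1, k_5) = 0x40C
s_3 = InvRound(s_2, k_4) = 0x67D
s_4 = InvRound(s_3, k_3) = 0x1ED
s_5 = InvRound(s_4, k_2) = 0x3A2
s_6 = InvRound(s_5, k_1) = 0x024
s_7 = InvRound(s_6, k_0) = 0x19F

0x19F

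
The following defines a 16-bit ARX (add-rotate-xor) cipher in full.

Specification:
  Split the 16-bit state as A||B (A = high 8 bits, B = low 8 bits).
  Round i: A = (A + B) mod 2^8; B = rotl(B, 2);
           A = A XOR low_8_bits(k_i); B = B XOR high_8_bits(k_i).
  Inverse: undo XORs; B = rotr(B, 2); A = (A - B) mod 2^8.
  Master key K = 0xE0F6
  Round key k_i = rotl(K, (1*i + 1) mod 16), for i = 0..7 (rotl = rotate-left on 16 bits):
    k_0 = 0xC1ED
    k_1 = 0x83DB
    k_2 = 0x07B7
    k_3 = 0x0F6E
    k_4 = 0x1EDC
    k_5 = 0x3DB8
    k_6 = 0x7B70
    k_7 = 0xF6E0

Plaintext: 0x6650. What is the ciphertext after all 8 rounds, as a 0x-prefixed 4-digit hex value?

s_0 = plaintext = 0x6650
s_1 = Round(s_0, k_0) = 0x5B80
s_2 = Round(s_1, k_1) = 0x0081
s_3 = Round(s_2, k_2) = 0x3601
s_4 = Round(s_3, k_3) = 0x590B
s_5 = Round(s_4, k_4) = 0xB832
s_6 = Round(s_5, k_5) = 0x52F5
s_7 = Round(s_6, k_6) = 0x37AC
s_8 = Round(s_7, k_7) = 0x0344

0x0344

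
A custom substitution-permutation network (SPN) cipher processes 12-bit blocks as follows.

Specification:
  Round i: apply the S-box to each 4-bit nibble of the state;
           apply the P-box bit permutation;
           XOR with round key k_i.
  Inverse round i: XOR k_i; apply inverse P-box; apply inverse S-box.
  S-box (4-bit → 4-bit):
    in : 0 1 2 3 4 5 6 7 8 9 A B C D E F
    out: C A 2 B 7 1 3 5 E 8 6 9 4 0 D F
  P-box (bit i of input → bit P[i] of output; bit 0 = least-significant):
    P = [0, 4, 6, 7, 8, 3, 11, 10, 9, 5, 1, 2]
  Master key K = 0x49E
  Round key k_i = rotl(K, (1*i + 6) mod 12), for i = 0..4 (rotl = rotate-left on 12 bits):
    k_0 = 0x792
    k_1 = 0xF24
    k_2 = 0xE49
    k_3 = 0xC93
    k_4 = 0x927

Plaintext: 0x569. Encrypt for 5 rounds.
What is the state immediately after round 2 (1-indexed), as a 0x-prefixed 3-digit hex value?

0x95E

s_0 = plaintext = 0x569
s_1 = Round(s_0, k_0) = 0x41A
s_2 = Round(s_1, k_1) = 0x95E
s_3 = Round(s_2, k_2) = 0xF8C
s_4 = Round(s_3, k_3) = 0x2FD
s_5 = Round(s_4, k_4) = 0x40F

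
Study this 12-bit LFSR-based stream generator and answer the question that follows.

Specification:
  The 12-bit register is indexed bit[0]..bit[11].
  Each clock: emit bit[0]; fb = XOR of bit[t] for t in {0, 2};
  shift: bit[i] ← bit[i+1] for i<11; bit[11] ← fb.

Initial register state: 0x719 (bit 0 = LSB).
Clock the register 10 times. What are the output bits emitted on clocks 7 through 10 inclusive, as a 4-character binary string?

0011

reg_0 = 0x719
clock 1: out=1, reg = 0xB8C
clock 2: out=0, reg = 0xDC6
clock 3: out=0, reg = 0xEE3
clock 4: out=1, reg = 0xF71
clock 5: out=1, reg = 0xFB8
clock 6: out=0, reg = 0x7DC
clock 7: out=0, reg = 0xBEE
clock 8: out=0, reg = 0xDF7
clock 9: out=1, reg = 0x6FB
clock 10: out=1, reg = 0xB7D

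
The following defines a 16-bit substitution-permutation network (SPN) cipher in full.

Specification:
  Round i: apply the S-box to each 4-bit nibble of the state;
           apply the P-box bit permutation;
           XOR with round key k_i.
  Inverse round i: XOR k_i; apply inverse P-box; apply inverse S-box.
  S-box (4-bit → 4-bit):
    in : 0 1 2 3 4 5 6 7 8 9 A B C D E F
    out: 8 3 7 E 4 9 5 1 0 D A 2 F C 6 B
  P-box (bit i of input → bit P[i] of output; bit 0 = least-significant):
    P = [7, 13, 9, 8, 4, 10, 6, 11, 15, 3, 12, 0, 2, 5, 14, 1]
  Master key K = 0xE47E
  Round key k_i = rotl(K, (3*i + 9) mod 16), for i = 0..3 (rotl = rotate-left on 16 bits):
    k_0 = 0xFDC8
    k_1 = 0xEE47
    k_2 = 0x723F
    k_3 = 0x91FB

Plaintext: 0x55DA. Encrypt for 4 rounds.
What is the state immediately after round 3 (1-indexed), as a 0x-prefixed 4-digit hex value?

0x9EE4

s_0 = plaintext = 0x55DA
s_1 = Round(s_0, k_0) = 0x548F
s_2 = Round(s_1, k_1) = 0xDFC1
s_3 = Round(s_2, k_2) = 0x9EE4
s_4 = Round(s_3, k_3) = 0xC7B5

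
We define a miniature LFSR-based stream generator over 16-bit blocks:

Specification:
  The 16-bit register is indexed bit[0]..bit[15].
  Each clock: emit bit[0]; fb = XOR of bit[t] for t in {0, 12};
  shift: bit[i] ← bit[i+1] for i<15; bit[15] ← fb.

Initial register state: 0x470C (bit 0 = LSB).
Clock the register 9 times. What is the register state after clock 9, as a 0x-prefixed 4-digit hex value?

reg_0 = 0x470C
clock 1: out=0, reg = 0x2386
clock 2: out=0, reg = 0x11C3
clock 3: out=1, reg = 0x08E1
clock 4: out=1, reg = 0x8470
clock 5: out=0, reg = 0x4238
clock 6: out=0, reg = 0x211C
clock 7: out=0, reg = 0x108E
clock 8: out=0, reg = 0x8847
clock 9: out=1, reg = 0xC423

0xC423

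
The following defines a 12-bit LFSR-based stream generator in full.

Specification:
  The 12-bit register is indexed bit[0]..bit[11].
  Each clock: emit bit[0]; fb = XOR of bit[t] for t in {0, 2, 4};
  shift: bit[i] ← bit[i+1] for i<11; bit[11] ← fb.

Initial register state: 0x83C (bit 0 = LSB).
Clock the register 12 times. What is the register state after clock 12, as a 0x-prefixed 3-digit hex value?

reg_0 = 0x83C
clock 1: out=0, reg = 0x41E
clock 2: out=0, reg = 0x20F
clock 3: out=1, reg = 0x107
clock 4: out=1, reg = 0x083
clock 5: out=1, reg = 0x841
clock 6: out=1, reg = 0xC20
clock 7: out=0, reg = 0x610
clock 8: out=0, reg = 0xB08
clock 9: out=0, reg = 0x584
clock 10: out=0, reg = 0xAC2
clock 11: out=0, reg = 0x561
clock 12: out=1, reg = 0xAB0

0xAB0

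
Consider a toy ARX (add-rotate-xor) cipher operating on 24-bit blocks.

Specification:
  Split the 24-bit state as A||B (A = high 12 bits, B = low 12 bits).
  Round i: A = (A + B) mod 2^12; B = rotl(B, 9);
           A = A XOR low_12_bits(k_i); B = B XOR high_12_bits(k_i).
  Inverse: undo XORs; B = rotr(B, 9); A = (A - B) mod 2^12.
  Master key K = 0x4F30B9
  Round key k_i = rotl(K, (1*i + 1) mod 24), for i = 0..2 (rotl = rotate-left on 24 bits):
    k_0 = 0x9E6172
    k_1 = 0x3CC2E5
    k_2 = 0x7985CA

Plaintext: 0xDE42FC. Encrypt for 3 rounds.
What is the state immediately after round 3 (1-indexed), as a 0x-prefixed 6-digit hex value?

0x6631A7

s_0 = plaintext = 0xDE42FC
s_1 = Round(s_0, k_0) = 0x1921B9
s_2 = Round(s_1, k_1) = 0x1AE1FB
s_3 = Round(s_2, k_2) = 0x6631A7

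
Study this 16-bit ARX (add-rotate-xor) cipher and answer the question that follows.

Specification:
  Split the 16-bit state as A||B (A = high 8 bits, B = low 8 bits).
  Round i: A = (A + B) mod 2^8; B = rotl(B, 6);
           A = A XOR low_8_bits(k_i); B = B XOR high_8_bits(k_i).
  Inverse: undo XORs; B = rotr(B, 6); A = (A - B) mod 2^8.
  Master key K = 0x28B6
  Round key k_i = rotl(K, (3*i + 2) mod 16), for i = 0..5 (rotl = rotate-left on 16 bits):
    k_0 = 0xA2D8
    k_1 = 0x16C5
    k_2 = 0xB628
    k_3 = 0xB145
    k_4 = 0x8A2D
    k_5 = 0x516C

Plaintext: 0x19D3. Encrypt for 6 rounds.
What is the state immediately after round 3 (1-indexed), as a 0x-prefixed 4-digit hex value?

0xFA56

s_0 = plaintext = 0x19D3
s_1 = Round(s_0, k_0) = 0x3456
s_2 = Round(s_1, k_1) = 0x4F83
s_3 = Round(s_2, k_2) = 0xFA56
s_4 = Round(s_3, k_3) = 0x1524
s_5 = Round(s_4, k_4) = 0x1483
s_6 = Round(s_5, k_5) = 0xFBB1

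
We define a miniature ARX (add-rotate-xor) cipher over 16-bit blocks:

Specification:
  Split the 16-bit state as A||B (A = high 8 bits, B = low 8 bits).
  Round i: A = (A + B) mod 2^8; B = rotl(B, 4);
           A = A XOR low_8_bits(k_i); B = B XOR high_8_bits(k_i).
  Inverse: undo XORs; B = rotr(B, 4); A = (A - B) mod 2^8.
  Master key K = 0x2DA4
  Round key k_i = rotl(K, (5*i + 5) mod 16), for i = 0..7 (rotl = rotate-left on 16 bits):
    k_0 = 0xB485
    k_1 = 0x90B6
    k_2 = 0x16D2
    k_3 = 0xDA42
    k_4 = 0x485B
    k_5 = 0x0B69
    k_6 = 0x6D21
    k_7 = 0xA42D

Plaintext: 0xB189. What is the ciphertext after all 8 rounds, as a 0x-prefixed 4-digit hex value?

0xA214

s_0 = plaintext = 0xB189
s_1 = Round(s_0, k_0) = 0xBF2C
s_2 = Round(s_1, k_1) = 0x5D52
s_3 = Round(s_2, k_2) = 0x7D33
s_4 = Round(s_3, k_3) = 0xF2E9
s_5 = Round(s_4, k_4) = 0x80D6
s_6 = Round(s_5, k_5) = 0x3F66
s_7 = Round(s_6, k_6) = 0x840B
s_8 = Round(s_7, k_7) = 0xA214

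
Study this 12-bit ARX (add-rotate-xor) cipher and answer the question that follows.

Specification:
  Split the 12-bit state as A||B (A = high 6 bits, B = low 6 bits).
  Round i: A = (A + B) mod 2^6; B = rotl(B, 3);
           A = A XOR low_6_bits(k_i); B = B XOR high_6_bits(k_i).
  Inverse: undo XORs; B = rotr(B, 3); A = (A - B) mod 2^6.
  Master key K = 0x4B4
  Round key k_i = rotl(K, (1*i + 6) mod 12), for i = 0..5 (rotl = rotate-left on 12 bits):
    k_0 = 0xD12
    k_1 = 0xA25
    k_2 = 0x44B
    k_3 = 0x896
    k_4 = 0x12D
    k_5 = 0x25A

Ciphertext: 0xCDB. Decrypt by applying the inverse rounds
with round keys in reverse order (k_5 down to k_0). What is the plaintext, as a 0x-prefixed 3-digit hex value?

0xF14

s_0 = ciphertext = 0xCDB
s_1 = InvRound(s_0, k_5) = 0x5D2
s_2 = InvRound(s_1, k_4) = 0x232
s_3 = InvRound(s_2, k_3) = 0x702
s_4 = InvRound(s_3, k_2) = 0xF5A
s_5 = InvRound(s_4, k_1) = 0x096
s_6 = InvRound(s_5, k_0) = 0xF14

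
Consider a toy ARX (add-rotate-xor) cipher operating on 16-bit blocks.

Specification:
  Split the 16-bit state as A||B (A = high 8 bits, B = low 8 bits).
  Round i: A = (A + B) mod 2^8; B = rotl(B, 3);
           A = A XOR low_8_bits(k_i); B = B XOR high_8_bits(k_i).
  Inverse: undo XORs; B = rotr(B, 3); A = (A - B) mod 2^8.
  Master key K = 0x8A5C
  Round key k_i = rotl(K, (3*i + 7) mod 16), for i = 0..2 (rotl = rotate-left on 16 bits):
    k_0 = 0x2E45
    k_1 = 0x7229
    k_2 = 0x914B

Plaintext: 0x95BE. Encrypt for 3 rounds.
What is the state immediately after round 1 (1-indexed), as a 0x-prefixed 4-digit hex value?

s_0 = plaintext = 0x95BE
s_1 = Round(s_0, k_0) = 0x16DB
s_2 = Round(s_1, k_1) = 0xD8AC
s_3 = Round(s_2, k_2) = 0xCFF4

0x16DB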